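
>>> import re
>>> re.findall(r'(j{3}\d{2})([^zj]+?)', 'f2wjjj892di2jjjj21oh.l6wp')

[('jjj89', '2'), ('jjj21', 'o')]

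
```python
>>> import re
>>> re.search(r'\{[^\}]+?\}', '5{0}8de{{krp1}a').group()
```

'{0}'

`re.search` scans for the first position where the pattern succeeds.
The match spans [1:4] → '{0}'.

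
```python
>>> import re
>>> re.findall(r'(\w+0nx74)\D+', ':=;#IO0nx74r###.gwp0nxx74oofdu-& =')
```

The pattern matches one or more of a word character, then the literal '0n', then the literal 'x74' (captured); then one or more of a non-digit.
Scanning left to right: at [4:19] match 'IO0nx74r###.gwp', group 1 = 'IO0nx74'.
`findall` collects group 1 from the one match (1 total).

['IO0nx74']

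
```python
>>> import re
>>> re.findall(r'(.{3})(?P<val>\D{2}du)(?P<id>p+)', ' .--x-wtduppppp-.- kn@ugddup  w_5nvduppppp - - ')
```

[('-x-', 'wtdu', 'ppppp'), ('n@u', 'gddu', 'p'), ('w_5', 'nvdu', 'ppppp')]

This matches exactly 3 of any character (captured); then exactly 2 of a non-digit, then the literal 'du' (captured as 'val'); then one or more of a literal 'p' (captured as 'id').
Matches: at [3:15] match '-x-wtduppppp', groups = ('-x-', 'wtdu', 'ppppp'); at [20:28] match 'n@ugddup', groups = ('n@u', 'gddu', 'p'); at [30:42] match 'w_5nvduppppp', groups = ('w_5', 'nvdu', 'ppppp').
`findall` packs the 3 group values into a tuple for every match.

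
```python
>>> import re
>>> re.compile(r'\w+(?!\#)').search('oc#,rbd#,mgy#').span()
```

(0, 1)

The negative lookaround is zero-width — it rules out positions where the adjacent text would match, without consuming anything.
The match spans [0:1] → 'o'.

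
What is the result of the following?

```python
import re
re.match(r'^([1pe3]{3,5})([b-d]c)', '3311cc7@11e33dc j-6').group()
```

'3311cc'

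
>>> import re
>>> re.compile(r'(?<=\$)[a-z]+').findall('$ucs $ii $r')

['ucs', 'ii', 'r']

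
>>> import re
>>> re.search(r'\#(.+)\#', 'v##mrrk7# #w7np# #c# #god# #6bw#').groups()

('#mrrk7# #w7np# #c# #god# #6bw',)

`search` walks the string left to right and returns the first match it finds.
The match spans [1:32] → '##mrrk7# #w7np# #c# #god# #6bw#'.
Captured: group 1 = '#mrrk7# #w7np# #c# #god# #6bw'.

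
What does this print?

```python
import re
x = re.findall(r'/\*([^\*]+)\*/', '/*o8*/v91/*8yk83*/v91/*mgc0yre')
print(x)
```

['o8', '8yk83']

With a single group, `findall` returns only what that group captured — 2 items.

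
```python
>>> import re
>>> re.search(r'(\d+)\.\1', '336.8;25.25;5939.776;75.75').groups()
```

The match spans [6:11] → '25.25'.
Captured: group 1 = '25'.

('25',)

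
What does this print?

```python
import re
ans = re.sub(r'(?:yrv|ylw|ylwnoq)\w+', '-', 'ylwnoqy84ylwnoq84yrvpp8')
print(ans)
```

-

Matches: at [0:23] → 'ylwnoqy84ylwnoq84yrvpp8'.
Every occurrence is swapped for '-'.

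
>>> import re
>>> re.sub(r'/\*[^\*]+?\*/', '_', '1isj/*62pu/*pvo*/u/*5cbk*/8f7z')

'1isj/*62pu_u_8f7z'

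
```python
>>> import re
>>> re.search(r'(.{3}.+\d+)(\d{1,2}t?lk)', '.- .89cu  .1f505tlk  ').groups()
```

The pattern matches exactly 3 of any character, then one or more of any character, then one or more of a digit (captured); then 1 to 2 of a digit, then optionally a literal 't', then the literal 'lk' (captured).
`re.search` tries every starting position until one works.
The match spans [0:19] → '.- .89cu  .1f505tlk'.
Captured: group 1 = '.- .89cu  .1f50', group 2 = '5tlk'.

('.- .89cu  .1f50', '5tlk')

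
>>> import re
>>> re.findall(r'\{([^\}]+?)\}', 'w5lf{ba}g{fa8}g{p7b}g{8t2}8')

Scanning left to right: at [4:8] match '{ba}', group 1 = 'ba'; at [9:14] match '{fa8}', group 1 = 'fa8'; at [15:20] match '{p7b}', group 1 = 'p7b'; at [21:26] match '{8t2}', group 1 = '8t2'.
Because there's exactly one group, `findall` drops the full match and keeps group 1 from each hit.

['ba', 'fa8', 'p7b', '8t2']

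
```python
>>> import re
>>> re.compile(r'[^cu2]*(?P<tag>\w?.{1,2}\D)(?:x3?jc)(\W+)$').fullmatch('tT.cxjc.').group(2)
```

The match spans [0:8] → 'tT.cxjc.'.
Captured: group 1 = '.c', group 2 = '.'.

'.'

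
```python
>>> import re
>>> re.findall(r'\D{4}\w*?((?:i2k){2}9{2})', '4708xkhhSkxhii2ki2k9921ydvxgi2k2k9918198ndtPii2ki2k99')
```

The pattern matches exactly 4 of a non-digit, then zero or more of a word character (lazy); then the literal 'i2k' repeated 2 times, then exactly 2 of the literal '9' (captured).
Scanning left to right: at [4:21] match 'xkhhSkxhii2ki2k99', group 1 = 'i2ki2k99'; at [23:53] match 'ydvxgi2k2k9918198ndtPii2ki2k99', group 1 = 'i2ki2k99'.
With a single group, `findall` returns only what that group captured — 2 items.

['i2ki2k99', 'i2ki2k99']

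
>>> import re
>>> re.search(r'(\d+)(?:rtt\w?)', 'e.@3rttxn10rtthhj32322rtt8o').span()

(3, 8)

Pattern: one or more of a digit (captured); then the literal 'rtt', then optionally a word character (non-capturing group).
Unlike `match`, `search` isn't anchored — it looks for the pattern anywhere in the string.
The match spans [3:8] → '3rttx'.
Captured: group 1 = '3'.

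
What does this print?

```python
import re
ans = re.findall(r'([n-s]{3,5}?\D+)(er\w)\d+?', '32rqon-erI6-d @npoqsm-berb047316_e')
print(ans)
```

The pattern matches 3 to 5 of a character in [n-s] (lazy), then one or more of a non-digit (captured); then the literal 'er', then a word character (captured); then one or more of a digit (lazy).
Multiple groups make `findall` return tuples — one 2-tuple for each match.

[('rqon-', 'erI'), ('npoqsm-b', 'erb')]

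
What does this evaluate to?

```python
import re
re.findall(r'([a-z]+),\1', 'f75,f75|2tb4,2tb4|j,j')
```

['j']

The backreference `\1` re-matches whatever the first group consumed, character for character.
With a single group, `findall` returns only what that group captured — 1 item.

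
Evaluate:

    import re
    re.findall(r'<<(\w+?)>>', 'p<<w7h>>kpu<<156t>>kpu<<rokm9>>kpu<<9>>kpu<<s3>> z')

['w7h', '156t', 'rokm9', '9', 's3']

Scanning left to right: at [1:8] match '<<w7h>>', group 1 = 'w7h'; at [11:19] match '<<156t>>', group 1 = '156t'; at [22:31] match '<<rokm9>>', group 1 = 'rokm9'; at [34:39] match '<<9>>', group 1 = '9'; at [42:48] match '<<s3>>', group 1 = 's3'.
`findall` collects group 1 from each match (5 total).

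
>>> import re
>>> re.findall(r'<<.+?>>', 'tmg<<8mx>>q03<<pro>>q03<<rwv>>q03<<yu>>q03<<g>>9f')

['<<8mx>>', '<<pro>>', '<<rwv>>', '<<yu>>', '<<g>>']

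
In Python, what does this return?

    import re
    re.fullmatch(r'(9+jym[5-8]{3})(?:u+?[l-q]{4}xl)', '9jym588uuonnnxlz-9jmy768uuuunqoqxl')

None

Pattern: one or more of a literal '9', then the literal 'jym', then exactly 3 of a character in [5-8] (captured); then one or more of a literal 'u' (lazy), then exactly 4 of a character in [l-q], then the literal 'xl' (non-capturing group).
`re.fullmatch` requires the pattern to consume the entire string.
Here the string isn't matched end-to-end, so the call returns None.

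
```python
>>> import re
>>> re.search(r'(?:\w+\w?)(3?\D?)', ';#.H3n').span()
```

(3, 6)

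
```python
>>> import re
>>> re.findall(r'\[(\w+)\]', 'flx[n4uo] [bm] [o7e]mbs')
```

Walking the string: at [3:9] match '[n4uo]', group 1 = 'n4uo'; at [10:14] match '[bm]', group 1 = 'bm'; at [15:20] match '[o7e]', group 1 = 'o7e'.
One capturing group, so `findall` returns just the captured substring from each match — 3 in all.

['n4uo', 'bm', 'o7e']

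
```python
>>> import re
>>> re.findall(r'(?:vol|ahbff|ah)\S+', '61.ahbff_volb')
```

Since nothing is captured, `findall` lists the 1 matched substring directly.

['ahbff_volb']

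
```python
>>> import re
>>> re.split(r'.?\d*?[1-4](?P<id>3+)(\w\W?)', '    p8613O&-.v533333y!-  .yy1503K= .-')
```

['    ', '3', 'O&', '-.', '3333', 'y!', '-  .yy1503K= .-']

Lazy quantifiers expand one character at a time until the remainder of the pattern can match.
The group in the pattern means `split` returns the separators' captures alongside the pieces.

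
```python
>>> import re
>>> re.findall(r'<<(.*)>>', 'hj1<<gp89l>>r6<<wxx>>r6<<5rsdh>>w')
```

['gp89l>>r6<<wxx>>r6<<5rsdh']

Scanning left to right: at [3:32] match '<<gp89l>>r6<<wxx>>r6<<5rsdh>>', group 1 = 'gp89l>>r6<<wxx>>r6<<5rsdh'.
With a single group, `findall` returns only what that group captured — 1 item.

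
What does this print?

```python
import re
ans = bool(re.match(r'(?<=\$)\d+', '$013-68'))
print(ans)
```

False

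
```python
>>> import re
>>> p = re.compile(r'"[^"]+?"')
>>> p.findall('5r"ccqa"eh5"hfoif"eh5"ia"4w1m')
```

Walking the string: at [2:8] → '"ccqa"'; at [11:18] → '"hfoif"'; at [21:25] → '"ia"'.
Since nothing is captured, `findall` lists the 3 matched substrings directly.

['"ccqa"', '"hfoif"', '"ia"']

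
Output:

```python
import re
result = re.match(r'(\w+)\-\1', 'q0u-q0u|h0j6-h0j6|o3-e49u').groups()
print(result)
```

('q0u',)

The match spans [0:7] → 'q0u-q0u'.
Captured: group 1 = 'q0u'.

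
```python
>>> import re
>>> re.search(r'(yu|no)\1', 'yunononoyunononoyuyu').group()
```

'nono'

A backreference is literal: `\1` must see the identical characters the first group matched.
The match spans [2:6] → 'nono'.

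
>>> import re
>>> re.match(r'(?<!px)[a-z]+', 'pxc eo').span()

Because the assertion is negative and zero-width, positions next to the forbidden text are skipped.
`re.match` won't scan ahead — the pattern has to work from the very first character.
The match spans [0:3] → 'pxc'.

(0, 3)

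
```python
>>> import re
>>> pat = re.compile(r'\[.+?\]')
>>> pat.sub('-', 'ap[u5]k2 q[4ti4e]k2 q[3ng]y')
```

'ap-k2 q-k2 q-y'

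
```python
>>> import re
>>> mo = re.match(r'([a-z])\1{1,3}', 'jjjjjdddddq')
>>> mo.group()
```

`re.match` won't scan ahead — the pattern has to work from the very first character.
The match spans [0:4] → 'jjjj'.

'jjjj'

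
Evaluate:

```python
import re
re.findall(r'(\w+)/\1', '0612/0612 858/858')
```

A backreference is literal: `\1` must see the identical characters the first group matched.
Scanning left to right: at [0:9] match '0612/0612', group 1 = '0612'; at [10:17] match '858/858', group 1 = '858'.
One capturing group, so `findall` returns just the captured substring from each match — 2 in all.

['0612', '858']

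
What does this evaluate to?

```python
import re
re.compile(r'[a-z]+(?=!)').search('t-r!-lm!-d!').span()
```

The lookaround is zero-width — it requires the adjacent text to match without consuming it, so the asserted text isn't part of the match.
`re.search` scans for the first position where the pattern succeeds.
The match spans [2:3] → 'r'.

(2, 3)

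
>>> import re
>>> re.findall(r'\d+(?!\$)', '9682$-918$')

Because the assertion is negative and zero-width, positions next to the forbidden text are skipped.
Since nothing is captured, `findall` lists the 2 matched substrings directly.

['968', '91']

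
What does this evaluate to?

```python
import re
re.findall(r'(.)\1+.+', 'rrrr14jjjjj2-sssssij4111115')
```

['r']

A backreference is literal: `\1` must see the identical characters the first group matched.
Walking the string: at [0:27] match 'rrrr14jjjjj2-sssssij4111115', group 1 = 'r'.
Because there's exactly one group, `findall` drops the full match and keeps group 1 from the one hit.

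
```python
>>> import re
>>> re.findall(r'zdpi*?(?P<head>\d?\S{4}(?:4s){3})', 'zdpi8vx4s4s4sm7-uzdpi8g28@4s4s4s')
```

['i8vx4s4s4s', '8g28@4s4s4s']

This matches the literal 'zdp', then zero or more of the literal 'i' (lazy); then optionally a digit, then exactly 4 of a non-whitespace character, then the literal '4s' repeated 3 times (captured as 'head').
`findall` collects group 1 from each match (2 total).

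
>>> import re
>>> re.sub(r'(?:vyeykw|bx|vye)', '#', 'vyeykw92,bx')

'#92,#'

Alternation isn't longest-match — the leftmost alternative that fits at this position is chosen.
Matches: at [0:6] → 'vyeykw'; at [9:11] → 'bx'.
Each match is replaced by '#'.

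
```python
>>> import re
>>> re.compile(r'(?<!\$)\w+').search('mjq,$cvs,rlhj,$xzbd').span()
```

The negative lookaround is zero-width — it rules out positions where the adjacent text would match, without consuming anything.
The match spans [0:3] → 'mjq'.

(0, 3)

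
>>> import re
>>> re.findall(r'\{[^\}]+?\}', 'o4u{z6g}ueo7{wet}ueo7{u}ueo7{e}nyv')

['{z6g}', '{wet}', '{u}', '{e}']

Walking the string: at [3:8] → '{z6g}'; at [12:17] → '{wet}'; at [21:24] → '{u}'; at [28:31] → '{e}'.
No capturing groups, so `findall` returns the 4 full match strings.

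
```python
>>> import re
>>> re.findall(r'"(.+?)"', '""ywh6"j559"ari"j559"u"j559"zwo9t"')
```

Lazy quantifiers expand one character at a time until the remainder of the pattern can match.
Because there's exactly one group, `findall` drops the full match and keeps group 1 from each hit.

['"ywh6', 'ari', 'u', 'zwo9t']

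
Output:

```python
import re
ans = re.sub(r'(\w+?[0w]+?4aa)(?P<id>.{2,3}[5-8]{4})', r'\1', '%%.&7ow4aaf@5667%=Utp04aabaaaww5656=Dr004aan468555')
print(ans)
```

%%.&7ow4aa%=Utp04aabaaaww5656=Dr004aa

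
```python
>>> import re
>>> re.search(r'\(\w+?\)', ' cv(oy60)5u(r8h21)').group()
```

`search` walks the string left to right and returns the first match it finds.
The match spans [3:9] → '(oy60)'.

'(oy60)'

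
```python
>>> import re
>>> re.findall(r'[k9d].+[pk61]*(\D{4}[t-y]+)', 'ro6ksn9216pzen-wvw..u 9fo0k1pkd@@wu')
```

This matches one of [k9d], then one or more of any character, then zero or more of one of [pk61]; then exactly 4 of a non-digit, then one or more of a character in [t-y] (captured).
Matches: at [3:35] match 'ksn9216pzen-wvw..u 9fo0k1pkd@@wu', group 1 = 'd@@wu'.
With a single group, `findall` returns only what that group captured — 1 item.

['d@@wu']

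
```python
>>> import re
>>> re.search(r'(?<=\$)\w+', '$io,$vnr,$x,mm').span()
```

(1, 3)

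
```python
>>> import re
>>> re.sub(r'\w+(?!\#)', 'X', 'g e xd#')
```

Because the assertion is negative and zero-width, positions next to the forbidden text are skipped.
Each match is replaced by 'X'.

'X X Xd#'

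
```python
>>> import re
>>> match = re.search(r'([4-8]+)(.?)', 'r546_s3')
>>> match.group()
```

The pattern matches one or more of a character in [4-8] (captured); then optionally any character (captured).
The match spans [1:5] → '546_'.

'546_'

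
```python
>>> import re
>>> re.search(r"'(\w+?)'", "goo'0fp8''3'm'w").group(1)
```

'0fp8'

`re.search` scans for the first position where the pattern succeeds.
The match spans [3:9] → "'0fp8'".
Captured: group 1 = '0fp8'.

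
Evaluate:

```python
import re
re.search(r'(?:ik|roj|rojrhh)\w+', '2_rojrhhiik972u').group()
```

Unlike `match`, `search` isn't anchored — it looks for the pattern anywhere in the string.
The match spans [2:15] → 'rojrhhiik972u'.

'rojrhhiik972u'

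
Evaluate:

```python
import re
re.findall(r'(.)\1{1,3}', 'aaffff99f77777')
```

['a', 'f', '9', '7']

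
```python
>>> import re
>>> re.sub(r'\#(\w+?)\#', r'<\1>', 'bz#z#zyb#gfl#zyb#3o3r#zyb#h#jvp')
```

'bz<z>zyb<gfl>zyb<3o3r>zyb<h>jvp'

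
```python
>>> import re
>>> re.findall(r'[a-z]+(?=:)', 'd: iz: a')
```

['d', 'iz']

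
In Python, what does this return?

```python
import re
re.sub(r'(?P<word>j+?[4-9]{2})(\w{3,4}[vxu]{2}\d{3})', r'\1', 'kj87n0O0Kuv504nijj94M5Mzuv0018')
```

'kj87n0O0Kuv504nijj948'

The pattern matches one or more of the literal 'j' (lazy), then exactly 2 of a character in [4-9] (captured as 'word'); then 3 to 4 of a word character, then exactly 2 of one of [vxu], then exactly 3 of a digit (captured).
`\1` in the replacement pulls in group 1's text for each match.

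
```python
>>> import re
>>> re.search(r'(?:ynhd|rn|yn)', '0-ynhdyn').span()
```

(2, 6)

Alternation isn't longest-match — the leftmost alternative that fits at this position is chosen.
The match spans [2:6] → 'ynhd'.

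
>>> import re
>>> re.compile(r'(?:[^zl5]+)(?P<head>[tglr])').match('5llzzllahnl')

None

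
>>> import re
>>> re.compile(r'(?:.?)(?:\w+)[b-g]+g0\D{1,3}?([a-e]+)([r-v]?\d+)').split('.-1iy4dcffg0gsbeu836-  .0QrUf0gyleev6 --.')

['.', 'be', 'u836', '-  .0QrUf0gyleev6 --.']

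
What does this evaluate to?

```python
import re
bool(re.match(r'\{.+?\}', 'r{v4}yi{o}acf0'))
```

False

`re.match` only tries the pattern at the start of the string.
Here the pattern fails at index 0, so the call returns None, and `bool(None)` is False.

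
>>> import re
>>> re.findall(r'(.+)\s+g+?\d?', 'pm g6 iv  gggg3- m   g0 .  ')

This matches one or more of any character (captured); then one or more of whitespace, then one or more of the literal 'g' (lazy); then optionally a digit.
Matches: at [0:23] match 'pm g6 iv  gggg3- m   g0', group 1 = 'pm g6 iv  gggg3- m  '.
Because there's exactly one group, `findall` drops the full match and keeps group 1 from the one hit.

['pm g6 iv  gggg3- m  ']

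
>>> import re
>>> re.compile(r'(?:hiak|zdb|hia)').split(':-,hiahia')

[':-,', '', '']

The string is cut at each match, leaving 3 pieces.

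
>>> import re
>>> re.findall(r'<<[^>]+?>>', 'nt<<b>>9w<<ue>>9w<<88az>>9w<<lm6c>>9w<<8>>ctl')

['<<b>>', '<<ue>>', '<<88az>>', '<<lm6c>>', '<<8>>']

Since nothing is captured, `findall` lists the 5 matched substrings directly.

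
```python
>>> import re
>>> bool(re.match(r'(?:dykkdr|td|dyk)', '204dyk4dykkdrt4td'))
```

`re.match` only tries the pattern at the start of the string.
Here the string doesn't start with a match, so the call returns None, and `bool(None)` is False.

False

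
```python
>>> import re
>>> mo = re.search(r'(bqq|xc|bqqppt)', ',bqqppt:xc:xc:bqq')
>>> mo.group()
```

Branches in `(...|...)` are attempted left-to-right; the first branch that allows the whole pattern to succeed is taken.
`search` walks the string left to right and returns the first match it finds.
The match spans [1:4] → 'bqq'.
Captured: group 1 = 'bqq'.

'bqq'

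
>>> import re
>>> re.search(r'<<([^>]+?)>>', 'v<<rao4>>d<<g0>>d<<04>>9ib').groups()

('rao4',)

The match spans [1:9] → '<<rao4>>'.
Captured: group 1 = 'rao4'.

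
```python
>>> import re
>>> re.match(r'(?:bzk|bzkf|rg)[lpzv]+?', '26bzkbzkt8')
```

None

`re.match` won't scan ahead — the pattern has to work from the very first character.
Here position 0 doesn't satisfy it, so the call returns None.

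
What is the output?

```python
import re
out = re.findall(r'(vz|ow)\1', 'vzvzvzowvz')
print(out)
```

['vz']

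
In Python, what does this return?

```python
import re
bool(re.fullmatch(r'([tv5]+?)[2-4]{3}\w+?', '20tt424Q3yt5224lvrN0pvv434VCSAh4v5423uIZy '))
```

False

For `fullmatch`, every character of the input must be accounted for by the pattern.
Here the pattern can't cover the whole string, so the call returns None, and `bool(None)` is False.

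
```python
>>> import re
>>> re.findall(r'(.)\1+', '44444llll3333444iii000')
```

['4', 'l', '3', '4', 'i', '0']

After group 1 captures some text, `\1` only succeeds where that same text appears again.
With a single group, `findall` returns only what that group captured — 6 items.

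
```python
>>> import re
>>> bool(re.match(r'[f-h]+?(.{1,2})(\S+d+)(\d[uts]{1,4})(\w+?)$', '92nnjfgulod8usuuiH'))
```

False

The pattern matches one or more of a character in [f-h] (lazy); then 1 to 2 of any character (captured); then one or more of a non-whitespace character, then one or more of the literal 'd' (captured); then a digit, then 1 to 4 of one of [uts] (captured); then one or more of a word character (lazy) (captured); then anchored at the end.
`re.match` won't scan ahead — the pattern has to work from the very first character.
Here the pattern fails at index 0, so the call returns None, and `bool(None)` is False.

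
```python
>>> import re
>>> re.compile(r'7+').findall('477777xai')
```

['77777']

Pattern: one or more of a literal '7'.
Walking the string: at [1:6] → '77777'.
No capturing groups, so `findall` returns the 1 full match string.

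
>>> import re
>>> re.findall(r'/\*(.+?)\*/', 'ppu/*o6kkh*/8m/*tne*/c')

['o6kkh', 'tne']

Because the quantifier is non-greedy, it stops expanding at the earliest point where the rest of the pattern can succeed.
With a single group, `findall` returns only what that group captured — 2 items.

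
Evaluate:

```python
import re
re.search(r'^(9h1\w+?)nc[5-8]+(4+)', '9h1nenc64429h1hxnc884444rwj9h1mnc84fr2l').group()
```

'9h1nenc644'

This matches anchored at the start of the string; then the literal '9h1', then one or more of a word character (lazy) (captured); then the literal 'nc', then one or more of a character in [5-8]; then one or more of a literal '4' (captured).
The `?` after the quantifier makes it lazy — it takes as little as possible before letting the rest of the pattern try.
Unlike `match`, `search` isn't anchored — it looks for the pattern anywhere in the string.
The match spans [0:10] → '9h1nenc644'.
Captured: group 1 = '9h1ne', group 2 = '44'.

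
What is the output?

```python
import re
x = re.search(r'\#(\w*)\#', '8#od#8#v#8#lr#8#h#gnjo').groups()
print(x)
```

('od',)

`re.search` scans for the first position where the pattern succeeds.
The match spans [1:5] → '#od#'.
Captured: group 1 = 'od'.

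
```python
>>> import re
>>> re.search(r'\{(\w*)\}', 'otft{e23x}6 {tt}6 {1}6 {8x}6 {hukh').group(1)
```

'e23x'

The match spans [4:10] → '{e23x}'.
Captured: group 1 = 'e23x'.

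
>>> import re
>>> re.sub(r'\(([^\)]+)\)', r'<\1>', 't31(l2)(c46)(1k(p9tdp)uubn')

't31<l2><c46><1k(p9tdp>uubn'

Matches: at [3:7] → '(l2)'; at [7:12] → '(c46)'; at [12:22] → '(1k(p9tdp)'.
Each match is replaced using the text its own group 1 captured.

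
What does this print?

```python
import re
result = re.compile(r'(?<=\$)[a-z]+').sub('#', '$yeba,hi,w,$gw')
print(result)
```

$#,hi,w,$#

Because the assertion is zero-width, the text it checks is not consumed and won't appear in the result.
Matches: at [1:5] → 'yeba'; at [12:14] → 'gw'.
Every occurrence is swapped for '#'.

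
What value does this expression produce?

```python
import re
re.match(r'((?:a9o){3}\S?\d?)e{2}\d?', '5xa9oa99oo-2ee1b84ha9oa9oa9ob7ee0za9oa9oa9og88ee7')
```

Pattern: the literal 'a9o' repeated 3 times, then optionally a non-whitespace character, then optionally a digit (captured); then exactly 2 of a literal 'e'; then optionally a digit.
`re.match` won't scan ahead — the pattern has to work from the very first character.
Here the pattern fails at index 0, so the call returns None.

None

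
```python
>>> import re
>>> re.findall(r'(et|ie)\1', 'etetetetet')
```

['et', 'et']

A backreference is literal: `\1` must see the identical characters the first group matched.
Matches: at [0:4] match 'etet', group 1 = 'et'; at [4:8] match 'etet', group 1 = 'et'.
With a single group, `findall` returns only what that group captured — 2 items.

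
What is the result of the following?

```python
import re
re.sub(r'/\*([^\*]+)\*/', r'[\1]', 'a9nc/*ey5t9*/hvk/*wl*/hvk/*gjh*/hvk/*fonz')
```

Matches: at [4:13] → '/*ey5t9*/'; at [16:22] → '/*wl*/'; at [25:32] → '/*gjh*/'.
The replacement refers to a captured group, so each match is rewritten using its own captured text.

'a9nc[ey5t9]hvk[wl]hvk[gjh]hvk/*fonz'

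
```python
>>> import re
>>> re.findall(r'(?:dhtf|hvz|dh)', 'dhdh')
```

['dh', 'dh']

`findall` yields the raw match text (2 of them) because the pattern has no groups.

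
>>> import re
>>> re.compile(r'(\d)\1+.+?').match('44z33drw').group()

`\1` has to match the exact text group 1 already captured.
`re.match` only tries the pattern at the start of the string.
The match spans [0:3] → '44z'.
Captured: group 1 = '4'.

'44z'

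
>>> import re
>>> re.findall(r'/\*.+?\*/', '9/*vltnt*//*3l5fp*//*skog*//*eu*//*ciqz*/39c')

['/*vltnt*/', '/*3l5fp*/', '/*skog*/', '/*eu*/', '/*ciqz*/']

The `?` after the quantifier makes it lazy — it takes as little as possible before letting the rest of the pattern try.
With no groups in the pattern, `findall` gives back each whole match — 5 here.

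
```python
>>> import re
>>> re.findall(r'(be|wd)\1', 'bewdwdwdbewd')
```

['wd']

`\1` is not a pattern — it's the concrete string captured by group 1, re-applied verbatim.
Matches: at [2:6] match 'wdwd', group 1 = 'wd'.
With a single group, `findall` returns only what that group captured — 1 item.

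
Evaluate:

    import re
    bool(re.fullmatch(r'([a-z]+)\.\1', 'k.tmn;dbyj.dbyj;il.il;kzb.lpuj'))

`\1` has to match the exact text group 1 already captured.
`fullmatch` succeeds only if the pattern covers the string from start to end.
Here the string isn't matched end-to-end, so the call returns None, and `bool(None)` is False.

False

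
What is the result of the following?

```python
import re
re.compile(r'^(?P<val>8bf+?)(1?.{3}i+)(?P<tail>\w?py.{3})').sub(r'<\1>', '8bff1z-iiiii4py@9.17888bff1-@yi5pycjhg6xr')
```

Pattern: anchored at the start of the string; then the literal '8b', then one or more of a literal 'f' (lazy) (captured as 'val'); then optionally a literal '1', then exactly 3 of any character, then one or more of the literal 'i' (captured); then optionally a word character, then the literal 'py', then exactly 3 of any character (captured as 'tail').
Matches: at [0:18] → '8bff1z-iiiii4py@9.'.
Each match is replaced using the text its own group 1 captured.

'<8bff>17888bff1-@yi5pycjhg6xr'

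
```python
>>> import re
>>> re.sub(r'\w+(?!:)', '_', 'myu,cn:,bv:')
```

The negative lookahead/lookbehind blocks any match where the forbidden context is present.
`sub` substitutes '_' at each match site.

'_,_n:,_v:'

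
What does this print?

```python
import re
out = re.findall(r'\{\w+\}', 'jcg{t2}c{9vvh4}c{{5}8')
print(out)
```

No capturing groups, so `findall` returns the 3 full match strings.

['{t2}', '{9vvh4}', '{5}']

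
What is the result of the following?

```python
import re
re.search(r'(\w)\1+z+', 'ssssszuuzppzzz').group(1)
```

's'

`\1` is not a pattern — it's the concrete string captured by group 1, re-applied verbatim.
Unlike `match`, `search` isn't anchored — it looks for the pattern anywhere in the string.
The match spans [0:6] → 'sssssz'.
Captured: group 1 = 's'.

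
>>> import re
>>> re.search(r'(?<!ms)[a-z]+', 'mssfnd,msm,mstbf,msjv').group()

'mssfnd'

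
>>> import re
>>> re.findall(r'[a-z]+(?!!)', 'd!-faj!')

`(?!…)`/`(?<!…)` only lets a position through if the neighbouring text does NOT match; no characters are consumed.
With no groups in the pattern, `findall` gives back each whole match — 1 here.

['fa']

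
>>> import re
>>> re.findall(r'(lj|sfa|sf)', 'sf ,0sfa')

['sf', 'sfa']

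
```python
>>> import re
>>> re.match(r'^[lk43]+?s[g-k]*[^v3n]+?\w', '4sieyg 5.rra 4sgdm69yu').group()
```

'4siey'

Pattern: anchored at the start of the string; then one or more of one of [lk43] (lazy), then a literal 's', then zero or more of a character in [g-k]; then one or more of any character except [v3n] (lazy), then a word character.
`re.match` won't scan ahead — the pattern has to work from the very first character.
The match spans [0:5] → '4siey'.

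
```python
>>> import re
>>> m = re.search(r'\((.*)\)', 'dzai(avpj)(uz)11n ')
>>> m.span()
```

(4, 14)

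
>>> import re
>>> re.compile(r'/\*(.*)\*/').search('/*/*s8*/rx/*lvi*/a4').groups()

Unlike `match`, `search` isn't anchored — it looks for the pattern anywhere in the string.
The match spans [0:17] → '/*/*s8*/rx/*lvi*/'.
Captured: group 1 = '/*s8*/rx/*lvi'.

('/*s8*/rx/*lvi',)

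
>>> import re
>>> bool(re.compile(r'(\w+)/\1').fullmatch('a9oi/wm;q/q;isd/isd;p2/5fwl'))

False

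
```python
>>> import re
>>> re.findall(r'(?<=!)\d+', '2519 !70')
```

['70']

Lookahead/lookbehind check context without consuming it, so the matched span excludes the asserted characters.
Scanning left to right: at [6:8] → '70'.
`findall` yields the raw match text (1 of them) because the pattern has no groups.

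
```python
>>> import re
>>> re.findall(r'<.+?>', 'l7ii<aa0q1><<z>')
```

Scanning left to right: at [4:11] → '<aa0q1>'; at [11:15] → '<<z>'.
`findall` yields the raw match text (2 of them) because the pattern has no groups.

['<aa0q1>', '<<z>']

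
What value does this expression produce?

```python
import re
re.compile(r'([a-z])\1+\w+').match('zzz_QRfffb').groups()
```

`\1` is not a pattern — it's the concrete string captured by group 1, re-applied verbatim.
`re.match` won't scan ahead — the pattern has to work from the very first character.
The match spans [0:10] → 'zzz_QRfffb'.
Captured: group 1 = 'z'.

('z',)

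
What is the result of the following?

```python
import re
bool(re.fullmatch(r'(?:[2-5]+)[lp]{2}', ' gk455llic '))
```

The pattern matches one or more of a character in [2-5] (non-capturing group); then exactly 2 of one of [lp].
`fullmatch` succeeds only if the pattern covers the string from start to end.
Here there's no way to consume every character, so the call returns None, and `bool(None)` is False.

False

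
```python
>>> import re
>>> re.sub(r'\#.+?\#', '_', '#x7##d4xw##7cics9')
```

Because the quantifier is non-greedy, it stops expanding at the earliest point where the rest of the pattern can succeed.
Matches: at [0:4] → '#x7#'; at [4:10] → '#d4xw#'.
Each match is replaced by '_'.

'__#7cics9'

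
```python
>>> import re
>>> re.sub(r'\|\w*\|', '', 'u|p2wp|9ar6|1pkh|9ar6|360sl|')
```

Every occurrence is swapped for ''.

'u9ar69ar6'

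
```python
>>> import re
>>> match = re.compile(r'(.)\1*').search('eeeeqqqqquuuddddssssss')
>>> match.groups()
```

('e',)

The match spans [0:4] → 'eeee'.
Captured: group 1 = 'e'.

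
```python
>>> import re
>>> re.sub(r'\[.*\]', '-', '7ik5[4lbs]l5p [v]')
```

'7ik5-'

Every occurrence is swapped for '-'.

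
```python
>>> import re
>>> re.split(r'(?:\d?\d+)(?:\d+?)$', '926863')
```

['', '']

The pattern matches optionally a digit, then one or more of a digit (non-capturing group); then one or more of a digit (lazy) (non-capturing group); then anchored at the end.
Matches to split on: at [0:6] → '926863'.
Each match becomes a cut point; 2 segments remain.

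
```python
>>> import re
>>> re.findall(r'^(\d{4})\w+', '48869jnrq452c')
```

This matches anchored at the start of the string; then exactly 4 of a digit (captured); then one or more of a word character.
With a single group, `findall` returns only what that group captured — 1 item.

['4886']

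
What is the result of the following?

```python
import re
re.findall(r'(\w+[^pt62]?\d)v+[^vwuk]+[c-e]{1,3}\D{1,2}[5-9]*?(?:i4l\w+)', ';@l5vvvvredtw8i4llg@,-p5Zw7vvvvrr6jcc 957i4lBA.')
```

['l5', 'p5Zw7']

This matches one or more of a word character, then optionally any character except [pt62], then a digit (captured); then one or more of the literal 'v', then one or more of any character except [vwuk], then 1 to 3 of a character in [c-e]; then 1 to 2 of a non-digit, then zero or more of a character in [5-9] (lazy); then the literal 'i4l', then one or more of a word character (non-capturing group).
Matches: at [2:19] match 'l5vvvvredtw8i4llg', group 1 = 'l5'; at [22:46] match 'p5Zw7vvvvrr6jcc 957i4lBA', group 1 = 'p5Zw7'.
One capturing group, so `findall` returns just the captured substring from each match — 2 in all.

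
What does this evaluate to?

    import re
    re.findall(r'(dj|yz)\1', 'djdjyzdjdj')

After group 1 captures some text, `\1` only succeeds where that same text appears again.
With a single group, `findall` returns only what that group captured — 2 items.

['dj', 'dj']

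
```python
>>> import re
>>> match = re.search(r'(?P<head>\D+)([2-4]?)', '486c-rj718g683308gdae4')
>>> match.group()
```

Pattern: one or more of a non-digit (captured as 'head'); then optionally a character in [2-4] (captured).
`re.search` scans for the first position where the pattern succeeds.
The match spans [3:7] → 'c-rj'.
Captured: group 1 = 'c-rj', group 2 = ''.

'c-rj'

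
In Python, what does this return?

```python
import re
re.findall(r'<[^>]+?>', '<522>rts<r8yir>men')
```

['<522>', '<r8yir>']

Walking the string: at [0:5] → '<522>'; at [8:15] → '<r8yir>'.
With no groups in the pattern, `findall` gives back each whole match — 2 here.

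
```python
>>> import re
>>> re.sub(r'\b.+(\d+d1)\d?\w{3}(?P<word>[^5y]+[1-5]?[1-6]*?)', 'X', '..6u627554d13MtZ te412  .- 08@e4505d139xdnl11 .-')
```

This matches a word boundary (`\b`, zero-width); then one or more of any character; then one or more of a digit, then the literal 'd1' (captured); then optionally a digit, then exactly 3 of a word character; then one or more of any character except [5y], then optionally a character in [1-5], then zero or more of a character in [1-6] (lazy) (captured as 'word').
Every occurrence is swapped for 'X'.

'..X'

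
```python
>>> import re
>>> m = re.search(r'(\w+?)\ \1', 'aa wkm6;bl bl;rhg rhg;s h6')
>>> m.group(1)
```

'bl'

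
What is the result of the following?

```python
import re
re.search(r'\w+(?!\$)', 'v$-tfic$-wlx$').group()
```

'tfi'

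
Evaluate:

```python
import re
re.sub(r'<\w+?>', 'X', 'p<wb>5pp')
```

Matches: at [1:5] → '<wb>'.
`sub` substitutes 'X' at each match site.

'pX5pp'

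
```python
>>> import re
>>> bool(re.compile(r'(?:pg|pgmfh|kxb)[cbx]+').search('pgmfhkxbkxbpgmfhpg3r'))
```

False

`search` walks the string left to right and returns the first match it finds.
Here nothing in the string fits, so the call returns None, and `bool(None)` is False.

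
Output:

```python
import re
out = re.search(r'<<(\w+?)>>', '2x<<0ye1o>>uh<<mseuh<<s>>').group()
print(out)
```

<<0ye1o>>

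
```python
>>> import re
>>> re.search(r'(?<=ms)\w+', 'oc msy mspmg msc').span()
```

(5, 6)

The positive lookaround only admits positions where the adjacent text matches; those characters stay outside the span.
`re.search` tries every starting position until one works.
The match spans [5:6] → 'y'.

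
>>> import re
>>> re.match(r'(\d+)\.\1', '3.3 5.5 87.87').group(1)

'3'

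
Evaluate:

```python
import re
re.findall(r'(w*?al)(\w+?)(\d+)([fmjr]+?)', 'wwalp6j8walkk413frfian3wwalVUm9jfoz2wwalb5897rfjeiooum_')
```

The pattern matches zero or more of a literal 'w' (lazy), then the literal 'al' (captured); then one or more of a word character (lazy) (captured); then one or more of a digit (captured); then one or more of one of [fmjr] (lazy) (captured).
Lazy quantifiers expand one character at a time until the remainder of the pattern can match.
Scanning left to right: at [0:7] match 'wwalp6j', groups = ('wwal', 'p', '6', 'j'); at [8:17] match 'walkk413f', groups = ('wal', 'kk', '413', 'f'); at [23:32] match 'wwalVUm9j', groups = ('wwal', 'VUm', '9', 'j'); at [36:46] match 'wwalb5897r', groups = ('wwal', 'b', '5897', 'r').
With 4 capturing groups, `findall` returns a 4-tuple per match.

[('wwal', 'p', '6', 'j'), ('wal', 'kk', '413', 'f'), ('wwal', 'VUm', '9', 'j'), ('wwal', 'b', '5897', 'r')]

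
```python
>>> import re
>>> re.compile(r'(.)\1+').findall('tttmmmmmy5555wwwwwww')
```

The backreference `\1` re-matches whatever the first group consumed, character for character.
Scanning left to right: at [0:3] match 'ttt', group 1 = 't'; at [3:8] match 'mmmmm', group 1 = 'm'; at [9:13] match '5555', group 1 = '5'; at [13:20] match 'wwwwwww', group 1 = 'w'.
One capturing group, so `findall` returns just the captured substring from each match — 4 in all.

['t', 'm', '5', 'w']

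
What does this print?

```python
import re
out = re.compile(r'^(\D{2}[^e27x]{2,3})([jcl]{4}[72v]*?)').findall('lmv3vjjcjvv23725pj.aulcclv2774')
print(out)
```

[('lmv3v', 'jjcj')]

The pattern matches anchored at the start of the string; then exactly 2 of a non-digit, then 2 to 3 of any character except [e27x] (captured); then exactly 4 of one of [jcl], then zero or more of one of [72v] (lazy) (captured).
Because the quantifier is non-greedy, it stops expanding at the earliest point where the rest of the pattern can succeed.
Matches: at [0:9] match 'lmv3vjjcj', groups = ('lmv3v', 'jjcj').
`findall` packs the 2 group values into a tuple for every match.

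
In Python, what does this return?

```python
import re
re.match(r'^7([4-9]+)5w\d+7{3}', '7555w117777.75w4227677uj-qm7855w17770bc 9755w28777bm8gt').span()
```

The pattern matches anchored at the start of the string; then a literal '7'; then one or more of a character in [4-9] (captured); then the literal '5w', then one or more of a digit, then exactly 3 of the literal '7'.
`re.match` won't scan ahead — the pattern has to work from the very first character.
The match spans [0:11] → '7555w117777'.
Captured: group 1 = '55'.

(0, 11)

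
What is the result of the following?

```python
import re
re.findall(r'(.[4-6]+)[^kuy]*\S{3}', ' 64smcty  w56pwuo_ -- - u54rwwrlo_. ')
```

[' 64', 'w56', 'u54']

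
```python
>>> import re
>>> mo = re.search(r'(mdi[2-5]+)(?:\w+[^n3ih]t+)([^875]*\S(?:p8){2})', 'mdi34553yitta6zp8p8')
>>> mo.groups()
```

('mdi34553', 'a6zp8p8')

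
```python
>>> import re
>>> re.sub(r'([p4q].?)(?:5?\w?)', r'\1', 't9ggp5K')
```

The pattern matches one of [p4q], then optionally any character (captured); then optionally the literal '5', then optionally a word character (non-capturing group).
The replacement refers to a captured group, so each match is rewritten using its own captured text.

't9ggp5'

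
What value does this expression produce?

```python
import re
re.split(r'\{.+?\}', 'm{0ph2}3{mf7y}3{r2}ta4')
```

With the lazy modifier that quantifier settles for the fewest repetitions that let the rest of the pattern succeed (the atoms after it are unaffected and can still be greedy).
Splitting on the pattern gives 4 pieces.

['m', '3', '3', 'ta4']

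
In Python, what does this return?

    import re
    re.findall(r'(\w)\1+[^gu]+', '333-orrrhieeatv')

`\1` is not a pattern — it's the concrete string captured by group 1, re-applied verbatim.
Walking the string: at [0:15] match '333-orrrhieeatv', group 1 = '3'.
With a single group, `findall` returns only what that group captured — 1 item.

['3']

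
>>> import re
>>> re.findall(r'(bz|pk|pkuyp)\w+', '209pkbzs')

Matches: at [3:8] match 'pkbzs', group 1 = 'pk'.
Because there's exactly one group, `findall` drops the full match and keeps group 1 from the one hit.

['pk']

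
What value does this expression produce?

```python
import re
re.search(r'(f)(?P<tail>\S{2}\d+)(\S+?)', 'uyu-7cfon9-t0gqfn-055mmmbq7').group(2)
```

Pattern: a literal 'f' (captured); then exactly 2 of a non-whitespace character, then one or more of a digit (captured as 'tail'); then one or more of a non-whitespace character (lazy) (captured).
A non-greedy quantifier consumes as few characters as it can — just enough that the remainder of the pattern still matches from where it stops; whatever follows it matches normally.
`re.search` tries every starting position until one works.
The match spans [6:11] → 'fon9-'.
Captured: group 1 = 'f', group 2 = 'on9', group 3 = '-'.

'on9'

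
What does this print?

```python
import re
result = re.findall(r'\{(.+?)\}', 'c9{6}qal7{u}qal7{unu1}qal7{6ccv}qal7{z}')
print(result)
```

['6', 'u', 'unu1', '6ccv', 'z']

A `+?`/`*?`/`{m,n}?` starts at its minimum and grows only as far as needed for what follows to match.
With a single group, `findall` returns only what that group captured — 5 items.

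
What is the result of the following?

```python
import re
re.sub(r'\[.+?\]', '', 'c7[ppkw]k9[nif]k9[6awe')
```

Matches: at [2:8] → '[ppkw]'; at [10:15] → '[nif]'.
`sub` substitutes '' at each match site.

'c7k9k9[6awe'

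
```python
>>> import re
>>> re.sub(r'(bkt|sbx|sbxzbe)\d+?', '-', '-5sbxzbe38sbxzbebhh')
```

'-5-8sbxzbebhh'

Each match is replaced by '-'.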